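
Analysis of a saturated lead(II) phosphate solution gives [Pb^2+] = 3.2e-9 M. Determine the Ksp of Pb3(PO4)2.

Pb3(PO4)2(s) ⇌ 3 Pb^2+ + 2 PO4^3-
Stoichiometry gives [PO4^3-] = (2/3)[Pb^2+] = 2.13 × 10^-9 M.
Ksp = [Pb^2+]^3[PO4^3-]^2
Ksp = (3.2 × 10^-9)^3 × (2.13 × 10^-9)^2 = 1.5 × 10^-43

1.5 × 10^-43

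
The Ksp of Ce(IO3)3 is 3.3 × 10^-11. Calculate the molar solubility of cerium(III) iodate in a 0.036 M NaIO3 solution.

7.1e-7 M

Ce(IO3)3(s) <=> Ce^3+(aq) + 3 IO3^-(aq)
Ksp = [Ce^3+][IO3^-]^3
Let s = moles of Ce(IO3)3 that dissolve per litre. [Ce^3+] = s, [IO3^-] = 0.036 + 3s ≈ 0.036 (since IO3^- from NaIO3 dominates).
Ksp ≈ s × (0.036)^3
s = 7.1 × 10^-7 M
Check: 3s = 2.1 × 10^-6 ≪ 0.036, so the approximation is valid.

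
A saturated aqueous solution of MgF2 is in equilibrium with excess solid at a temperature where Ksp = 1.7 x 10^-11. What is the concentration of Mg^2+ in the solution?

1.6 x 10^-4 M

MgF2(s) ⇌ Mg^2+ + 2 F^-
Ksp = [Mg^2+][F^-]^2
For each mole of MgF2 that dissolves: [Mg^2+] = s, [F^-] = 2s.
Ksp = s(2s)^2 = 4s^3
s = (1.7 x 10^-11 / 4)^(1/3) = 1.62 x 10^-4 M
[Mg^2+] = s = 1.6 × 10^-4 M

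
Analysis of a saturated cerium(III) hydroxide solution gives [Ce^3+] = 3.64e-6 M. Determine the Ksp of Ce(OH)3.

Ksp ≈ 4.74 × 10^-21

Ce(OH)3(s) <=> Ce^3+ + 3 OH^-
Stoichiometry gives [OH^-] = (3/1)[Ce^3+] = 1.092 × 10^-5 M.
Ksp = [Ce^3+][OH^-]^3
Ksp = 3.64 x 10^-6 × (1.092 × 10^-5)^3 = 4.74 x 10^-21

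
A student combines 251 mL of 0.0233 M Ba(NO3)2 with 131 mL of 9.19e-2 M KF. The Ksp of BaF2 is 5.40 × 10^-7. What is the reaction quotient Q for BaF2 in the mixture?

Total volume = 251 + 131 = 382 mL.
[Ba^2+] = 2.33 x 10^-2 × (251/382) = 1.531 × 10^-2 M
[F^-] = 9.19 × 10^-2 × (131/382) = 3.152 × 10^-2 M
BaF2(s) ⇌ Ba^2+ + 2 F^-, so Q = [Ba^2+][F^-]^2
Q = (1.531 x 10^-2)(3.152 × 10^-2)^2 = 1.52 × 10^-5
Q > Ksp, so BaF2 will precipitate.

1.52 × 10^-5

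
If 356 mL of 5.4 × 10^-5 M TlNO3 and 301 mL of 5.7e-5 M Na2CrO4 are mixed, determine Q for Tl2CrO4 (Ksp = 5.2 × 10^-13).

Total volume = 356 + 301 = 657 mL.
[Tl^+] = 5.4 x 10^-5 × (356/657) = 2.93 x 10^-5 M
[CrO4^2-] = 5.7 × 10^-5 × (301/657) = 2.61 × 10^-5 M
Tl2CrO4(s) ⇌ 2 Tl^+ + CrO4^2-, so Q = [Tl^+]^2[CrO4^2-]
Q = (2.93 x 10^-5)^2(2.61 x 10^-5) = 2.2 × 10^-14
Q < Ksp, so no precipitate of Tl2CrO4 forms.

Q = 2.2e-14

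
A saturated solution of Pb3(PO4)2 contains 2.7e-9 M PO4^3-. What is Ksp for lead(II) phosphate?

4.8e-43

Pb3(PO4)2(s) <=> 3 Pb^2+ + 2 PO4^3-
Stoichiometry gives [Pb^2+] = (3/2)[PO4^3-] = 4.05 x 10^-9 M.
Ksp = [Pb^2+]^3[PO4^3-]^2
Ksp = (4.05 × 10^-9)^3 × (2.7 x 10^-9)^2 = 4.8 × 10^-43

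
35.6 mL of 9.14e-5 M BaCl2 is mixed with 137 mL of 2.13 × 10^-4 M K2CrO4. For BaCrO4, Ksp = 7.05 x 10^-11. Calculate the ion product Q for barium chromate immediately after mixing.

Q ≈ 3.19 x 10^-9

Total volume = 35.6 + 137 = 172.6 mL.
[Ba^2+] = 9.14 × 10^-5 × (35.6/172.6) = 1.885 × 10^-5 M
[CrO4^2-] = 2.13 × 10^-4 × (137/172.6) = 1.691 × 10^-4 M
BaCrO4(s) ⇌ Ba^2+(aq) + CrO4^2-(aq), so Q = [Ba^2+][CrO4^2-]
Q = (1.885 x 10^-5)(1.691 × 10^-4) = 3.19 x 10^-9
Q > Ksp, so BaCrO4 will precipitate.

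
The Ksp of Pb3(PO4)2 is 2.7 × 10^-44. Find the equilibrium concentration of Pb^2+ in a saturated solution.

Pb3(PO4)2(s) ⇌ 3 Pb^2+ + 2 PO4^3-
Ksp = [Pb^2+]^3[PO4^3-]^2
Let s = molar solubility. Then [Pb^2+] = 3s and [PO4^3-] = 2s.
Ksp = (3s)^3(2s)^2 = 108s^5
s = (2.7 × 10^-44 / 108)^(1/5) = 7.58 x 10^-10 M
[Pb^2+] = 3s = 2.3 × 10^-9 M

[Pb^2+] = 2.3e-9 M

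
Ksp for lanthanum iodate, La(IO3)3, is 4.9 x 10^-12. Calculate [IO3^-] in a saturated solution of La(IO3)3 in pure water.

La(IO3)3(s) ⇌ La^3+(aq) + 3 IO3^-(aq)
Ksp = [La^3+][IO3^-]^3
Let s = molar solubility. Then [La^3+] = s and [IO3^-] = 3s.
Substituting: Ksp = s(3s)^3 = 27s^4
s = (4.9 x 10^-12 / 27)^(1/4) = 6.53 × 10^-4 M
[IO3^-] = 3s = 2.0 × 10^-3 M

[IO3^-] ≈ 2.0e-3 M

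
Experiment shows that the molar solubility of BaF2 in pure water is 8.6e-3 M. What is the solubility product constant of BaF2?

Ksp ≈ 2.5e-6

BaF2(s) <=> Ba^2+(aq) + 2 F^-(aq)
With molar solubility s: [Ba^2+] = s, [F^-] = 2s.
Ksp = [Ba^2+][F^-]^2
So Ksp = s × (2s)^2 = 4s^3
With s = 8.6 × 10^-3: Ksp = 2.5 x 10^-6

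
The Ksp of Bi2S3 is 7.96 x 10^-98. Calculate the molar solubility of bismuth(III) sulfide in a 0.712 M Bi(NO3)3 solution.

Bi2S3(s) <=> 2 Bi^3+ + 3 S^2-
Ksp = [Bi^3+]^2[S^2-]^3
If s mol/L dissolves here, [Bi^3+] = 0.712 + 2s ≈ 0.712, [S^2-] = 3s (Ksp is small, so little additional dissolves).
Ksp ≈ (0.712)^2 × (3s)^3
s = 1.80 x 10^-33 M
Check: 2s = 3.6 × 10^-33 ≪ 0.712, so the approximation is valid.

s = 1.80 x 10^-33 M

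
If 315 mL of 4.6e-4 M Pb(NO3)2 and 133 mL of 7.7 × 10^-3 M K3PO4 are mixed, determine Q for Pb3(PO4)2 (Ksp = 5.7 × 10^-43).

1.8 x 10^-16

Total volume = 315 + 133 = 448 mL.
[Pb^2+] = 4.6 x 10^-4 × (315/448) = 3.23 × 10^-4 M
[PO4^3-] = 7.7 × 10^-3 × (133/448) = 2.29 x 10^-3 M
Pb3(PO4)2(s) ⇌ 3 Pb^2+(aq) + 2 PO4^3-(aq), so Q = [Pb^2+]^3[PO4^3-]^2
Q = (3.23 × 10^-4)^3(2.29 x 10^-3)^2 = 1.8 × 10^-16
Q > Ksp, so Pb3(PO4)2 will precipitate.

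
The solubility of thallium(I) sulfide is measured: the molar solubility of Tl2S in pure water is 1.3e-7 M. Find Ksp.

Ksp ≈ 8.8e-21

Tl2S(s) <=> 2 Tl^+(aq) + S^2-(aq)
With molar solubility s: [Tl^+] = 2s, [S^2-] = s.
Ksp = [Tl^+]^2[S^2-]
So Ksp = (2s)^2 × s = 4s^3
Ksp = 4 × (1.3 x 10^-7)^3 = 8.8 x 10^-21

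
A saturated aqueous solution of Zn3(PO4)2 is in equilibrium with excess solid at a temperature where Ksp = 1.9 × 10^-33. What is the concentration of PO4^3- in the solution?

[PO4^3-] = 2.2 x 10^-7 M

Zn3(PO4)2(s) ⇌ 3 Zn^2+(aq) + 2 PO4^3-(aq)
Ksp = [Zn^2+]^3[PO4^3-]^2
If s mol/L of Zn3(PO4)2 dissolves, [Zn^2+] = 3s and [PO4^3-] = 2s.
So Ksp = (3s)^3 × (2s)^2 = 108s^5
s = (1.9 × 10^-33 / 108)^(1/5) = 1.12 × 10^-7 M
[PO4^3-] = 2s = 2.2 × 10^-7 M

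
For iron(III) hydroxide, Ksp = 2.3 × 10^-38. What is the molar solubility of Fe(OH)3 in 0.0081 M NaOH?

Fe(OH)3(s) ⇌ Fe^3+ + 3 OH^-
Ksp = [Fe^3+][OH^-]^3
Let s be the molar solubility in this solution. [Fe^3+] = s, [OH^-] = 0.0081 + 3s ≈ 0.0081 (Ksp is small, so little additional dissolves).
Ksp ≈ s × (0.0081)^3
s = 4.3 × 10^-32 M
Check: 3s = 1.3 x 10^-31 ≪ 0.0081, so the approximation is valid.

4.3e-32 M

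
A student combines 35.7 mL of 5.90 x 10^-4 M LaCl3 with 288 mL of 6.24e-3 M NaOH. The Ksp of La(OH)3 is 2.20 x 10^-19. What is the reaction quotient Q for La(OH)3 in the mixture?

1.11 × 10^-11

Total volume = 35.7 + 288 = 323.7 mL.
[La^3+] = 5.90 × 10^-4 × (35.7/323.7) = 6.507 x 10^-5 M
[OH^-] = 6.24 x 10^-3 × (288/323.7) = 5.552 x 10^-3 M
La(OH)3(s) ⇌ La^3+(aq) + 3 OH^-(aq), so Q = [La^3+][OH^-]^3
Q = (6.507 × 10^-5)(5.552 x 10^-3)^3 = 1.11 × 10^-11
Q > Ksp, so La(OH)3 will precipitate.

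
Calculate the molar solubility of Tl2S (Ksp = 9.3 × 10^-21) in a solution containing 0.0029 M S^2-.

s ≈ 9.0e-10 M

Tl2S(s) <=> 2 Tl^+(aq) + S^2-(aq)
Ksp = [Tl^+]^2[S^2-]
If s mol/L dissolves here, [Tl^+] = 2s, [S^2-] = 0.0029 + s ≈ 0.0029 (Ksp is small, so little additional dissolves).
Ksp ≈ (2s)^2 × 0.0029
s = 9.0 x 10^-10 M
Check: s = 9.0 x 10^-10 ≪ 0.0029, so the approximation is valid.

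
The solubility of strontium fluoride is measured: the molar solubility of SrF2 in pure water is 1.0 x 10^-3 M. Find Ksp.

SrF2(s) <=> Sr^2+(aq) + 2 F^-(aq)
With molar solubility s: [Sr^2+] = s, [F^-] = 2s.
Ksp = [Sr^2+][F^-]^2
Substituting: Ksp = s(2s)^2 = 4s^3
With s = 1.0 × 10^-3: Ksp = 4.0 × 10^-9

Ksp = 4.0e-9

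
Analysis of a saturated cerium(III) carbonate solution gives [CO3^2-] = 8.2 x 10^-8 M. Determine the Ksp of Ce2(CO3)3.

Ksp ≈ 1.6 × 10^-36

Ce2(CO3)3(s) ⇌ 2 Ce^3+(aq) + 3 CO3^2-(aq)
Stoichiometry gives [Ce^3+] = (2/3)[CO3^2-] = 5.47 × 10^-8 M.
Ksp = [Ce^3+]^2[CO3^2-]^3
Ksp = (5.47 × 10^-8)^2 × (8.2 × 10^-8)^3 = 1.6 x 10^-36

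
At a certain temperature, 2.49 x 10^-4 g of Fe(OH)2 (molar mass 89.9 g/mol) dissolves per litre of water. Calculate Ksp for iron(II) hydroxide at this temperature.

Molar solubility s = (2.49 × 10^-4 g/L) / (89.9 g/mol) = 2.770 × 10^-6 M.
Fe(OH)2(s) ⇌ Fe^2+(aq) + 2 OH^-(aq)
With molar solubility s: [Fe^2+] = s, [OH^-] = 2s.
Ksp = [Fe^2+][OH^-]^2
Ksp = s(2s)^2 = 4s^3
With s = 2.770 × 10^-6: Ksp = 8.50 x 10^-17

Ksp ≈ 8.50e-17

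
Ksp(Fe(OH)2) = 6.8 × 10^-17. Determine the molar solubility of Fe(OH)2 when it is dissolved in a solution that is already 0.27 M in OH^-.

9.3e-16 M

Fe(OH)2(s) <=> Fe^2+(aq) + 2 OH^-(aq)
Ksp = [Fe^2+][OH^-]^2
If s mol/L dissolves here, [Fe^2+] = s, [OH^-] = 0.27 + 2s ≈ 0.27 (Ksp is small, so little additional dissolves).
Ksp ≈ s × (0.27)^2
s = 9.3 × 10^-16 M
Check: 2s = 1.9 × 10^-15 ≪ 0.27, so the approximation is valid.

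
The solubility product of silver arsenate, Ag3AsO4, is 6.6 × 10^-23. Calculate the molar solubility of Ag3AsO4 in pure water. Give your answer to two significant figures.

s ≈ 1.3 × 10^-6 M

Ag3AsO4(s) <=> 3 Ag^+(aq) + AsO4^3-(aq)
Ksp = [Ag^+]^3[AsO4^3-]
If s mol/L of Ag3AsO4 dissolves, [Ag^+] = 3s and [AsO4^3-] = s.
So Ksp = (3s)^3 × s = 27s^4
s^4 = 6.6 × 10^-23 / 27, so s = 1.3 × 10^-6 M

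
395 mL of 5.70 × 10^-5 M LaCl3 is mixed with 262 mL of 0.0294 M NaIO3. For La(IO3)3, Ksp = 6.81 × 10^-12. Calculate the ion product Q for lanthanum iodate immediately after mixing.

Total volume = 395 + 262 = 657 mL.
[La^3+] = 5.70 × 10^-5 × (395/657) = 3.427 × 10^-5 M
[IO3^-] = 2.94 x 10^-2 × (262/657) = 1.172 x 10^-2 M
La(IO3)3(s) ⇌ La^3+ + 3 IO3^-, so Q = [La^3+][IO3^-]^3
Q = (3.427 x 10^-5)(1.172 × 10^-2)^3 = 5.52 x 10^-11
Q > Ksp, so La(IO3)3 will precipitate.

Q ≈ 5.52 x 10^-11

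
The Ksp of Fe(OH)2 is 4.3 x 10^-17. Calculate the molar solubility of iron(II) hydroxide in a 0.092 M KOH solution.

5.1e-15 M

Fe(OH)2(s) <=> Fe^2+ + 2 OH^-
Ksp = [Fe^2+][OH^-]^2
Let s = moles of Fe(OH)2 that dissolve per litre. [Fe^2+] = s, [OH^-] = 0.092 + 2s ≈ 0.092 (since OH^- from KOH dominates).
Ksp ≈ s × (0.092)^2
s = 5.1 × 10^-15 M
Check: 2s = 1.0 x 10^-14 ≪ 0.092, so the approximation is valid.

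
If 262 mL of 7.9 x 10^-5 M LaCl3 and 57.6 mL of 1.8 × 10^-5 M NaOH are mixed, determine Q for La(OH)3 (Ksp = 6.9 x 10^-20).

Q ≈ 2.2e-21

Total volume = 262 + 57.6 = 319.6 mL.
[La^3+] = 7.9 x 10^-5 × (262/319.6) = 6.48 × 10^-5 M
[OH^-] = 1.8 × 10^-5 × (57.6/319.6) = 3.24 x 10^-6 M
La(OH)3(s) ⇌ La^3+(aq) + 3 OH^-(aq), so Q = [La^3+][OH^-]^3
Q = (6.48 x 10^-5)(3.24 x 10^-6)^3 = 2.2 x 10^-21
Q < Ksp, so no precipitate of La(OH)3 forms.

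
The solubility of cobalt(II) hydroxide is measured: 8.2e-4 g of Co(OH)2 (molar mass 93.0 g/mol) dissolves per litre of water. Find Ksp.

Ksp ≈ 2.7e-15

Molar solubility s = (8.2 × 10^-4 g/L) / (93.0 g/mol) = 8.82 × 10^-6 M.
Co(OH)2(s) ⇌ Co^2+(aq) + 2 OH^-(aq)
Let s = molar solubility. Then [Co^2+] = s and [OH^-] = 2s.
Ksp = [Co^2+][OH^-]^2
So Ksp = s × (2s)^2 = 4s^3
Ksp = 4 × (8.82 × 10^-6)^3 = 2.7 × 10^-15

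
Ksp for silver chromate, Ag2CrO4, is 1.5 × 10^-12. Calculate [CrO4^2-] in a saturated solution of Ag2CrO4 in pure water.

Ag2CrO4(s) ⇌ 2 Ag^+(aq) + CrO4^2-(aq)
Ksp = [Ag^+]^2[CrO4^2-]
For each mole of Ag2CrO4 that dissolves: [Ag^+] = 2s, [CrO4^2-] = s.
So Ksp = (2s)^2 × s = 4s^3
s = (1.5 × 10^-12 / 4)^(1/3) = 7.21 × 10^-5 M
[CrO4^2-] = s = 7.2 × 10^-5 M

7.2 x 10^-5 M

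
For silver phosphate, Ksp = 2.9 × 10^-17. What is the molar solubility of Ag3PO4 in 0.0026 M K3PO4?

7.4 x 10^-6 M

Ag3PO4(s) ⇌ 3 Ag^+(aq) + PO4^3-(aq)
Ksp = [Ag^+]^3[PO4^3-]
If s mol/L dissolves here, [Ag^+] = 3s, [PO4^3-] = 0.0026 + s ≈ 0.0026 (Ksp is small, so little additional dissolves).
Ksp ≈ (3s)^3 × 0.0026
s = 7.4 × 10^-6 M
Check: s = 7.4 × 10^-6 ≪ 0.0026, so the approximation is valid.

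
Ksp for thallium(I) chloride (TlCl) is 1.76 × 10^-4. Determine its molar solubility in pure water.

s = 1.33e-2 M

TlCl(s) <=> Tl^+(aq) + Cl^-(aq)
Ksp = [Tl^+][Cl^-]
For each mole of TlCl that dissolves: [Tl^+] = s, [Cl^-] = s.
Ksp = s × s = s^2
s = (1.76 × 10^-4)^(1/2) = 1.33 × 10^-2 M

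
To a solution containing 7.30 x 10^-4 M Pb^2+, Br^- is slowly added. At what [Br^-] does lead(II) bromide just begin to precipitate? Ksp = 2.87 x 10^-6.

PbBr2(s) ⇌ Pb^2+(aq) + 2 Br^-(aq)
Ksp = [Pb^2+][Br^-]^2
Precipitation begins when Q = Ksp. With [Pb^2+] = 7.30 x 10^-4 M:
2.87 x 10^-6 = (7.30 x 10^-4) × [Br^-]^2
[Br^-] = (2.87 x 10^-6 / 7.30 x 10^-4)^(1/2) = 6.27 x 10^-2 M

[Br^-] = 6.27e-2 M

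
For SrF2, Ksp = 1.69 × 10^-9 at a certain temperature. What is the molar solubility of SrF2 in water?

s ≈ 7.50 × 10^-4 M

SrF2(s) <=> Sr^2+(aq) + 2 F^-(aq)
Ksp = [Sr^2+][F^-]^2
If s mol/L of SrF2 dissolves, [Sr^2+] = s and [F^-] = 2s.
So Ksp = s × (2s)^2 = 4s^3
s^3 = 1.69 × 10^-9 / 4, so s = 7.50 x 10^-4 M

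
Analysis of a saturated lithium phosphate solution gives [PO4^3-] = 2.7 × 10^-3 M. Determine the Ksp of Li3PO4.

Ksp ≈ 1.4e-9

Li3PO4(s) ⇌ 3 Li^+(aq) + PO4^3-(aq)
Stoichiometry gives [Li^+] = (3/1)[PO4^3-] = 8.10 × 10^-3 M.
Ksp = [Li^+]^3[PO4^3-]
Ksp = (8.10 × 10^-3)^3 × 2.7 × 10^-3 = 1.4 × 10^-9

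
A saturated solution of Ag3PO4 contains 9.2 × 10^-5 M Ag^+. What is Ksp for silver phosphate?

Ksp = 2.4e-17

Ag3PO4(s) ⇌ 3 Ag^+(aq) + PO4^3-(aq)
Stoichiometry gives [PO4^3-] = (1/3)[Ag^+] = 3.07 x 10^-5 M.
Ksp = [Ag^+]^3[PO4^3-]
Ksp = (9.2 × 10^-5)^3 × 3.07 x 10^-5 = 2.4 × 10^-17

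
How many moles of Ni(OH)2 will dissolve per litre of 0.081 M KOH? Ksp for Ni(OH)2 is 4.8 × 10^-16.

7.3 × 10^-14 M

Ni(OH)2(s) ⇌ Ni^2+(aq) + 2 OH^-(aq)
Ksp = [Ni^2+][OH^-]^2
Let s be the molar solubility in this solution. [Ni^2+] = s, [OH^-] = 0.081 + 2s ≈ 0.081 (Ksp is small, so little additional dissolves).
Ksp ≈ s × (0.081)^2
s = 7.3 x 10^-14 M
Check: 2s = 1.5 × 10^-13 ≪ 0.081, so the approximation is valid.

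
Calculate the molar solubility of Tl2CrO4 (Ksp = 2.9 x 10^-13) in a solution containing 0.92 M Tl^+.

s ≈ 3.4 × 10^-13 M

Tl2CrO4(s) ⇌ 2 Tl^+ + CrO4^2-
Ksp = [Tl^+]^2[CrO4^2-]
Let s = moles of Tl2CrO4 that dissolve per litre. [Tl^+] = 0.92 + 2s ≈ 0.92, [CrO4^2-] = s (since the Tl^+ already present dominates).
Ksp ≈ (0.92)^2 × s
s = 3.4 × 10^-13 M
Check: 2s = 6.9 × 10^-13 ≪ 0.92, so the approximation is valid.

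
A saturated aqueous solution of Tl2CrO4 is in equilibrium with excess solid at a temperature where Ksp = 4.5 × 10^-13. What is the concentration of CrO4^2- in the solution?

Tl2CrO4(s) ⇌ 2 Tl^+ + CrO4^2-
Ksp = [Tl^+]^2[CrO4^2-]
With molar solubility s: [Tl^+] = 2s, [CrO4^2-] = s.
Ksp = (2s)^2s = 4s^3
Solving, s = (4.5 × 10^-13/4)^(1/3) = 4.83 × 10^-5 M
[CrO4^2-] = s = 4.8 x 10^-5 M

4.8e-5 M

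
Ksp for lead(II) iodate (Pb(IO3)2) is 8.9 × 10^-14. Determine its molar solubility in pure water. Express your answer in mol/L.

Pb(IO3)2(s) ⇌ Pb^2+(aq) + 2 IO3^-(aq)
Ksp = [Pb^2+][IO3^-]^2
Let s = molar solubility. Then [Pb^2+] = s and [IO3^-] = 2s.
So Ksp = s × (2s)^2 = 4s^3
s = (8.9 × 10^-14 / 4)^(1/3) = 2.8 × 10^-5 M

2.8 × 10^-5 M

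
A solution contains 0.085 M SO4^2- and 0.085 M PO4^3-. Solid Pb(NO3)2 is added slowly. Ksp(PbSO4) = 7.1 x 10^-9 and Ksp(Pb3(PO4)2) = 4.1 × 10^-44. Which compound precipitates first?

Pb3(PO4)2

Each salt begins to precipitate when Q = Ksp, i.e. when [Pb^2+] reaches its threshold.
For PbSO4: 7.1 x 10^-9 = 0.085 × [Pb^2+]  ⇒  [Pb^2+] = 8.4 × 10^-8 M.
For Pb3(PO4)2: 4.1 × 10^-44 = (0.085)^2 × [Pb^2+]^3  ⇒  [Pb^2+] = 1.8 × 10^-14 M.
The salt with the lower threshold [Pb^2+] precipitates first: Pb3(PO4)2.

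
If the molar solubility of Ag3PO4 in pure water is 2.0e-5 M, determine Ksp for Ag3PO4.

Ksp = 4.3 x 10^-18

Ag3PO4(s) ⇌ 3 Ag^+ + PO4^3-
With molar solubility s: [Ag^+] = 3s, [PO4^3-] = s.
Ksp = [Ag^+]^3[PO4^3-]
So Ksp = (3s)^3 × s = 27s^4
With s = 2.0 × 10^-5: Ksp = 4.3 × 10^-18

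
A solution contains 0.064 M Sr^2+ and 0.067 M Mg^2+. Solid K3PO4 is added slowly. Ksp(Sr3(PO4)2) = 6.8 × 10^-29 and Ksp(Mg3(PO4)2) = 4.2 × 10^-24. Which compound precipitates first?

Precipitation of each salt starts when its ion product equals its Ksp.
For Sr3(PO4)2: 6.8 × 10^-29 = (0.064)^3 × [PO4^3-]^2  ⇒  [PO4^3-] = 5.1 × 10^-13 M.
For Mg3(PO4)2: 4.2 × 10^-24 = (0.067)^3 × [PO4^3-]^2  ⇒  [PO4^3-] = 1.2 × 10^-10 M.
The salt with the lower threshold [PO4^3-] precipitates first: Sr3(PO4)2.

Sr3(PO4)2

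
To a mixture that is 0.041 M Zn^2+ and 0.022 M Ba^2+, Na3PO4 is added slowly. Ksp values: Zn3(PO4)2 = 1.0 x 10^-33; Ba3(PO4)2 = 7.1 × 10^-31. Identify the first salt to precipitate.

Each salt begins to precipitate when Q = Ksp, i.e. when [PO4^3-] reaches its threshold.
For Zn3(PO4)2: 1.0 x 10^-33 = (0.041)^3 × [PO4^3-]^2  ⇒  [PO4^3-] = 3.8 x 10^-15 M.
For Ba3(PO4)2: 7.1 × 10^-31 = (0.022)^3 × [PO4^3-]^2  ⇒  [PO4^3-] = 2.6 × 10^-13 M.
The salt with the lower threshold [PO4^3-] precipitates first: Zn3(PO4)2.

Zn3(PO4)2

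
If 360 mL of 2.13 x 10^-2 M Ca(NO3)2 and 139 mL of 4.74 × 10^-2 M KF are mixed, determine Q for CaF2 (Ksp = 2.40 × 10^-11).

Total volume = 360 + 139 = 499 mL.
[Ca^2+] = 2.13 x 10^-2 × (360/499) = 1.537 × 10^-2 M
[F^-] = 4.74 x 10^-2 × (139/499) = 1.320 × 10^-2 M
CaF2(s) ⇌ Ca^2+ + 2 F^-, so Q = [Ca^2+][F^-]^2
Q = (1.537 × 10^-2)(1.320 × 10^-2)^2 = 2.68 × 10^-6
Q > Ksp, so CaF2 will precipitate.

Q ≈ 2.68 x 10^-6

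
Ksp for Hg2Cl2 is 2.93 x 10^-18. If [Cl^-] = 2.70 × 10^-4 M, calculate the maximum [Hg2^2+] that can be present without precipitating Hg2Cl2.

[Hg2^2+] = 4.02 x 10^-11 M

Hg2Cl2(s) ⇌ Hg2^2+ + 2 Cl^-
Ksp = [Hg2^2+][Cl^-]^2
Precipitation begins when Q = Ksp. With [Cl^-] = 2.70 × 10^-4 M:
2.93 x 10^-18 = (2.70 × 10^-4)^2 × [Hg2^2+]
[Hg2^2+] = (2.93 x 10^-18 / 7.290 × 10^-8) = 4.02 × 10^-11 M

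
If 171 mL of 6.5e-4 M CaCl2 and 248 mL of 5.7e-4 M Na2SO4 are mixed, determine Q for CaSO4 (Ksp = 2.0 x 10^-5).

Total volume = 171 + 248 = 419 mL.
[Ca^2+] = 6.5 × 10^-4 × (171/419) = 2.65 x 10^-4 M
[SO4^2-] = 5.7 x 10^-4 × (248/419) = 3.37 × 10^-4 M
CaSO4(s) <=> Ca^2+(aq) + SO4^2-(aq), so Q = [Ca^2+][SO4^2-]
Q = (2.65 × 10^-4)(3.37 x 10^-4) = 8.9 x 10^-8
Q < Ksp, so no precipitate of CaSO4 forms.

Q ≈ 8.9 × 10^-8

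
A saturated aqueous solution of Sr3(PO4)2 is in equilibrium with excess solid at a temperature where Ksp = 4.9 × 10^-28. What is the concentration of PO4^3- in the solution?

[PO4^3-] = 2.7 x 10^-6 M

Sr3(PO4)2(s) ⇌ 3 Sr^2+ + 2 PO4^3-
Ksp = [Sr^2+]^3[PO4^3-]^2
If s mol/L of Sr3(PO4)2 dissolves, [Sr^2+] = 3s and [PO4^3-] = 2s.
So Ksp = (3s)^3 × (2s)^2 = 108s^5
Solving, s = (4.9 × 10^-28/108)^(1/5) = 1.35 × 10^-6 M
[PO4^3-] = 2s = 2.7 x 10^-6 M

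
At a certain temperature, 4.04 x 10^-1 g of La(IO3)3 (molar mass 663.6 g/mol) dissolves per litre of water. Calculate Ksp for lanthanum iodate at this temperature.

Molar solubility s = (4.04 × 10^-1 g/L) / (663.6 g/mol) = 6.088 × 10^-4 M.
La(IO3)3(s) ⇌ La^3+ + 3 IO3^-
Let s = molar solubility. Then [La^3+] = s and [IO3^-] = 3s.
Ksp = [La^3+][IO3^-]^3
So Ksp = s × (3s)^3 = 27s^4
With s = 6.088 x 10^-4: Ksp = 3.71 × 10^-12

Ksp ≈ 3.71 x 10^-12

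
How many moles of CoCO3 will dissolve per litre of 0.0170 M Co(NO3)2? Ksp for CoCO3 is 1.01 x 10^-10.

CoCO3(s) ⇌ Co^2+(aq) + CO3^2-(aq)
Ksp = [Co^2+][CO3^2-]
Let s = moles of CoCO3 that dissolve per litre. [Co^2+] = 0.0170 + s ≈ 0.0170, [CO3^2-] = s (Ksp is small, so little additional dissolves).
Ksp ≈ 0.0170 × s
s = 5.94 × 10^-9 M
Check: s = 5.9 x 10^-9 ≪ 0.0170, so the approximation is valid.

s ≈ 5.94 x 10^-9 M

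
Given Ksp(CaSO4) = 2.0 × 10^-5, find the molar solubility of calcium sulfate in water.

CaSO4(s) <=> Ca^2+ + SO4^2-
Ksp = [Ca^2+][SO4^2-]
Let s = molar solubility. Then [Ca^2+] = s and [SO4^2-] = s.
Ksp = (s)(s) = s^2
s = (2.0 × 10^-5)^(1/2) = 4.5 × 10^-3 M

s = 4.5 × 10^-3 M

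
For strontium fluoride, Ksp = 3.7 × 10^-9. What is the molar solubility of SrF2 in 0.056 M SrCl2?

SrF2(s) <=> Sr^2+ + 2 F^-
Ksp = [Sr^2+][F^-]^2
Let s be the molar solubility in this solution. [Sr^2+] = 0.056 + s ≈ 0.056, [F^-] = 2s (since Sr^2+ from SrCl2 dominates).
Ksp ≈ 0.056 × (2s)^2
s = 1.3 × 10^-4 M
Check: s = 1.3 × 10^-4 ≪ 0.056, so the approximation is valid.

1.3 × 10^-4 M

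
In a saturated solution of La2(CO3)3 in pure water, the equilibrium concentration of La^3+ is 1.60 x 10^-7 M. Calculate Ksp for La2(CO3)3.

La2(CO3)3(s) <=> 2 La^3+(aq) + 3 CO3^2-(aq)
Stoichiometry gives [CO3^2-] = (3/2)[La^3+] = 2.400 × 10^-7 M.
Ksp = [La^3+]^2[CO3^2-]^3
Ksp = (1.60 × 10^-7)^2 × (2.400 × 10^-7)^3 = 3.54 x 10^-34

3.54 × 10^-34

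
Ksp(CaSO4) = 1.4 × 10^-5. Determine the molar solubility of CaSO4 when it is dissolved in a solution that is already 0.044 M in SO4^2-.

CaSO4(s) <=> Ca^2+ + SO4^2-
Ksp = [Ca^2+][SO4^2-]
Let s = moles of CaSO4 that dissolve per litre. [Ca^2+] = s, [SO4^2-] = 0.044 + s ≈ 0.044 (since the SO4^2- already present dominates).
Ksp ≈ s × 0.044
s = 3.2 × 10^-4 M
Check: s = 3.2 × 10^-4 ≪ 0.044, so the approximation is valid.

s = 3.2 × 10^-4 M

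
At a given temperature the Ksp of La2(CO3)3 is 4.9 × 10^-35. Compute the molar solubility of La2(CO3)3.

La2(CO3)3(s) <=> 2 La^3+(aq) + 3 CO3^2-(aq)
Ksp = [La^3+]^2[CO3^2-]^3
Let s = molar solubility. Then [La^3+] = 2s and [CO3^2-] = 3s.
Substituting: Ksp = (2s)^2(3s)^3 = 108s^5
Solving, s = (4.9 × 10^-35/108)^(1/5) = 5.4 × 10^-8 M

s = 5.4e-8 M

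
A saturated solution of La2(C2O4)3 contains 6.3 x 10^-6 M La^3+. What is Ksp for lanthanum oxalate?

Ksp = 3.3 x 10^-26

La2(C2O4)3(s) ⇌ 2 La^3+(aq) + 3 C2O4^2-(aq)
Stoichiometry gives [C2O4^2-] = (3/2)[La^3+] = 9.45 x 10^-6 M.
Ksp = [La^3+]^2[C2O4^2-]^3
Ksp = (6.3 × 10^-6)^2 × (9.45 x 10^-6)^3 = 3.3 × 10^-26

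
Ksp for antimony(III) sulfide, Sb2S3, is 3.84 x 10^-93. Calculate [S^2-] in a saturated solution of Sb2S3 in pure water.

[S^2-] = 3.87 x 10^-19 M

Sb2S3(s) ⇌ 2 Sb^3+ + 3 S^2-
Ksp = [Sb^3+]^2[S^2-]^3
If s mol/L of Sb2S3 dissolves, [Sb^3+] = 2s and [S^2-] = 3s.
So Ksp = (2s)^2 × (3s)^3 = 108s^5
s^5 = 3.84 x 10^-93 / 108, so s = 1.289 x 10^-19 M
[S^2-] = 3s = 3.87 x 10^-19 M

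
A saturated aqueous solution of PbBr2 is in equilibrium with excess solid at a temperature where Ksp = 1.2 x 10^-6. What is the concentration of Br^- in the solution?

PbBr2(s) <=> Pb^2+(aq) + 2 Br^-(aq)
Ksp = [Pb^2+][Br^-]^2
For each mole of PbBr2 that dissolves: [Pb^2+] = s, [Br^-] = 2s.
Substituting: Ksp = s(2s)^2 = 4s^3
Solving, s = (1.2 x 10^-6/4)^(1/3) = 6.69 × 10^-3 M
[Br^-] = 2s = 1.3 × 10^-2 M

[Br^-] = 1.3 × 10^-2 M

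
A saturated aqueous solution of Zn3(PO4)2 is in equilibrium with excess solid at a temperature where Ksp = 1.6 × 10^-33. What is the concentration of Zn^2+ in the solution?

[Zn^2+] = 3.2 × 10^-7 M

Zn3(PO4)2(s) ⇌ 3 Zn^2+ + 2 PO4^3-
Ksp = [Zn^2+]^3[PO4^3-]^2
For each mole of Zn3(PO4)2 that dissolves: [Zn^2+] = 3s, [PO4^3-] = 2s.
So Ksp = (3s)^3 × (2s)^2 = 108s^5
s^5 = 1.6 × 10^-33 / 108, so s = 1.08 × 10^-7 M
[Zn^2+] = 3s = 3.2 × 10^-7 M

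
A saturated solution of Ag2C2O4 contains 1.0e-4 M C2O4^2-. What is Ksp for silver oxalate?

Ag2C2O4(s) ⇌ 2 Ag^+ + C2O4^2-
Stoichiometry gives [Ag^+] = (2/1)[C2O4^2-] = 2.00 × 10^-4 M.
Ksp = [Ag^+]^2[C2O4^2-]
Ksp = (2.00 × 10^-4)^2 × 1.0 × 10^-4 = 4.0 × 10^-12

4.0e-12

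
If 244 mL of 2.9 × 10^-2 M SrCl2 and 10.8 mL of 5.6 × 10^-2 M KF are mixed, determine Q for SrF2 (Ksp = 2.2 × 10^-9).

Total volume = 244 + 10.8 = 254.8 mL.
[Sr^2+] = 2.9 × 10^-2 × (244/254.8) = 2.78 x 10^-2 M
[F^-] = 5.6 × 10^-2 × (10.8/254.8) = 2.37 x 10^-3 M
SrF2(s) <=> Sr^2+ + 2 F^-, so Q = [Sr^2+][F^-]^2
Q = (2.78 × 10^-2)(2.37 × 10^-3)^2 = 1.6 × 10^-7
Q > Ksp, so SrF2 will precipitate.

Q ≈ 1.6 x 10^-7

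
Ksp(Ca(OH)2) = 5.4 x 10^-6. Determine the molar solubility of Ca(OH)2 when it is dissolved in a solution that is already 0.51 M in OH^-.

Ca(OH)2(s) ⇌ Ca^2+ + 2 OH^-
Ksp = [Ca^2+][OH^-]^2
If s mol/L dissolves here, [Ca^2+] = s, [OH^-] = 0.51 + 2s ≈ 0.51 (Ksp is small, so little additional dissolves).
Ksp ≈ s × (0.51)^2
s = 2.1 × 10^-5 M
Check: 2s = 4.2 × 10^-5 ≪ 0.51, so the approximation is valid.

s = 2.1 × 10^-5 M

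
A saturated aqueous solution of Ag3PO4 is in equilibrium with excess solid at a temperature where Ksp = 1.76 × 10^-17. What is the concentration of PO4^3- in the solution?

Ag3PO4(s) ⇌ 3 Ag^+ + PO4^3-
Ksp = [Ag^+]^3[PO4^3-]
Let s = molar solubility. Then [Ag^+] = 3s and [PO4^3-] = s.
Substituting: Ksp = (3s)^3s = 27s^4
s^4 = 1.76 × 10^-17 / 27, so s = 2.841 x 10^-5 M
[PO4^3-] = s = 2.84 × 10^-5 M

[PO4^3-] ≈ 2.84 x 10^-5 M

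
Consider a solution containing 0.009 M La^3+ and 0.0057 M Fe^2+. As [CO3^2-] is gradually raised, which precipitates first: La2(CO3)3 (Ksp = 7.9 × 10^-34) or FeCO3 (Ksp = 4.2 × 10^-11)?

La2(CO3)3

Precipitation of each salt starts when its ion product equals its Ksp.
For La2(CO3)3: 7.9 × 10^-34 = (0.009)^2 × [CO3^2-]^3  ⇒  [CO3^2-] = 2.1 × 10^-10 M.
For FeCO3: 4.2 × 10^-11 = 0.0057 × [CO3^2-]  ⇒  [CO3^2-] = 7.4 × 10^-9 M.
The salt with the lower threshold [CO3^2-] precipitates first: La2(CO3)3.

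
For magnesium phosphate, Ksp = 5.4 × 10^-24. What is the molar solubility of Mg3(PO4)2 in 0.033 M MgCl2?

s = 1.9 × 10^-10 M

Mg3(PO4)2(s) ⇌ 3 Mg^2+ + 2 PO4^3-
Ksp = [Mg^2+]^3[PO4^3-]^2
If s mol/L dissolves here, [Mg^2+] = 0.033 + 3s ≈ 0.033, [PO4^3-] = 2s (since Mg^2+ from MgCl2 dominates).
Ksp ≈ (0.033)^3 × (2s)^2
s = 1.9 x 10^-10 M
Check: 3s = 5.8 × 10^-10 ≪ 0.033, so the approximation is valid.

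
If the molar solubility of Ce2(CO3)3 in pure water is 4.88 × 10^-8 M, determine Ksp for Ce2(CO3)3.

Ce2(CO3)3(s) ⇌ 2 Ce^3+ + 3 CO3^2-
If s mol/L of Ce2(CO3)3 dissolves, [Ce^3+] = 2s and [CO3^2-] = 3s.
Ksp = [Ce^3+]^2[CO3^2-]^3
So Ksp = (2s)^2 × (3s)^3 = 108s^5
With s = 4.88 x 10^-8: Ksp = 2.99 × 10^-35

Ksp ≈ 2.99e-35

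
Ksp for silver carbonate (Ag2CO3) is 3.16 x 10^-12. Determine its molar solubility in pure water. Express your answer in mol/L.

s = 9.24e-5 M

Ag2CO3(s) <=> 2 Ag^+(aq) + CO3^2-(aq)
Ksp = [Ag^+]^2[CO3^2-]
Let s = molar solubility. Then [Ag^+] = 2s and [CO3^2-] = s.
So Ksp = (2s)^2 × s = 4s^3
s^3 = 3.16 x 10^-12 / 4, so s = 9.24 × 10^-5 M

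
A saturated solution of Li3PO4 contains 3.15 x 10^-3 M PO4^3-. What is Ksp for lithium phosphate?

Ksp ≈ 2.66e-9

Li3PO4(s) <=> 3 Li^+ + PO4^3-
Stoichiometry gives [Li^+] = (3/1)[PO4^3-] = 9.450 × 10^-3 M.
Ksp = [Li^+]^3[PO4^3-]
Ksp = (9.450 × 10^-3)^3 × 3.15 × 10^-3 = 2.66 × 10^-9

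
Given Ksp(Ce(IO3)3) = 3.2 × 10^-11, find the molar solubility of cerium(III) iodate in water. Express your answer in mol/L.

Ce(IO3)3(s) ⇌ Ce^3+ + 3 IO3^-
Ksp = [Ce^3+][IO3^-]^3
For each mole of Ce(IO3)3 that dissolves: [Ce^3+] = s, [IO3^-] = 3s.
So Ksp = s × (3s)^3 = 27s^4
s^4 = 3.2 × 10^-11 / 27, so s = 1.0 × 10^-3 M

s = 1.0 × 10^-3 M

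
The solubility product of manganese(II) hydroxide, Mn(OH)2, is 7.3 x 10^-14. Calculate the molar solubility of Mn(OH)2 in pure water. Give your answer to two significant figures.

s ≈ 2.6e-5 M

Mn(OH)2(s) ⇌ Mn^2+(aq) + 2 OH^-(aq)
Ksp = [Mn^2+][OH^-]^2
Let s = molar solubility. Then [Mn^2+] = s and [OH^-] = 2s.
Ksp = s(2s)^2 = 4s^3
Solving, s = (7.3 x 10^-14/4)^(1/3) = 2.6 x 10^-5 M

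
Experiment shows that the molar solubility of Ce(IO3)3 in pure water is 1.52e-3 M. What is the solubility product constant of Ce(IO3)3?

Ce(IO3)3(s) ⇌ Ce^3+ + 3 IO3^-
If s mol/L of Ce(IO3)3 dissolves, [Ce^3+] = s and [IO3^-] = 3s.
Ksp = [Ce^3+][IO3^-]^3
Ksp = s(3s)^3 = 27s^4
With s = 1.52 x 10^-3: Ksp = 1.44 x 10^-10

1.44e-10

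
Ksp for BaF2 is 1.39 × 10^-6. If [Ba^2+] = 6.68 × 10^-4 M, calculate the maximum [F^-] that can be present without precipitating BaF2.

BaF2(s) ⇌ Ba^2+(aq) + 2 F^-(aq)
Ksp = [Ba^2+][F^-]^2
Precipitation begins when Q = Ksp. With [Ba^2+] = 6.68 × 10^-4 M:
1.39 × 10^-6 = (6.68 × 10^-4) × [F^-]^2
[F^-] = (1.39 × 10^-6 / 6.68 x 10^-4)^(1/2) = 4.56 x 10^-2 M

[F^-] = 4.56 x 10^-2 M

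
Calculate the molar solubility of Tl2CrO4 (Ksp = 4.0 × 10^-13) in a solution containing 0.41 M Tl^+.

Tl2CrO4(s) ⇌ 2 Tl^+(aq) + CrO4^2-(aq)
Ksp = [Tl^+]^2[CrO4^2-]
If s mol/L dissolves here, [Tl^+] = 0.41 + 2s ≈ 0.41, [CrO4^2-] = s (common-ion effect: Tl^+ is already 0.41 M).
Ksp ≈ (0.41)^2 × s
s = 2.4 × 10^-12 M
Check: 2s = 4.8 x 10^-12 ≪ 0.41, so the approximation is valid.

s = 2.4 x 10^-12 M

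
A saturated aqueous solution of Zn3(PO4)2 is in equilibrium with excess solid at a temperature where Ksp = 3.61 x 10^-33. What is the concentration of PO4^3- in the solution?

Zn3(PO4)2(s) ⇌ 3 Zn^2+(aq) + 2 PO4^3-(aq)
Ksp = [Zn^2+]^3[PO4^3-]^2
Let s = molar solubility. Then [Zn^2+] = 3s and [PO4^3-] = 2s.
So Ksp = (3s)^3 × (2s)^2 = 108s^5
Solving, s = (3.61 x 10^-33/108)^(1/5) = 1.273 × 10^-7 M
[PO4^3-] = 2s = 2.55 x 10^-7 M

2.55 × 10^-7 M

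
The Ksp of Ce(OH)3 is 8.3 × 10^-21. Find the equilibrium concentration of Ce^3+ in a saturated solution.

Ce(OH)3(s) ⇌ Ce^3+(aq) + 3 OH^-(aq)
Ksp = [Ce^3+][OH^-]^3
For each mole of Ce(OH)3 that dissolves: [Ce^3+] = s, [OH^-] = 3s.
Ksp = s(3s)^3 = 27s^4
Solving, s = (8.3 × 10^-21/27)^(1/4) = 4.19 x 10^-6 M
[Ce^3+] = s = 4.2 x 10^-6 M

[Ce^3+] ≈ 4.2 x 10^-6 M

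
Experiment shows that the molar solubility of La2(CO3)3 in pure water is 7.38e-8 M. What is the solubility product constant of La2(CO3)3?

La2(CO3)3(s) ⇌ 2 La^3+ + 3 CO3^2-
Let s = molar solubility. Then [La^3+] = 2s and [CO3^2-] = 3s.
Ksp = [La^3+]^2[CO3^2-]^3
So Ksp = (2s)^2 × (3s)^3 = 108s^5
With s = 7.38 x 10^-8: Ksp = 2.36 x 10^-34

2.36e-34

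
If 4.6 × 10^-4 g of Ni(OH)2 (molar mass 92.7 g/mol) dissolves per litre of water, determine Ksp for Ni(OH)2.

4.9e-16

Molar solubility s = (4.6 x 10^-4 g/L) / (92.7 g/mol) = 4.96 x 10^-6 M.
Ni(OH)2(s) ⇌ Ni^2+ + 2 OH^-
For each mole of Ni(OH)2 that dissolves: [Ni^2+] = s, [OH^-] = 2s.
Ksp = [Ni^2+][OH^-]^2
Ksp = s(2s)^2 = 4s^3
Ksp = 4 × (4.96 × 10^-6)^3 = 4.9 × 10^-16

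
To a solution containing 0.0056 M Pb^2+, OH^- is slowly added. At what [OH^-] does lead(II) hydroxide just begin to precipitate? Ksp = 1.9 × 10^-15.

Pb(OH)2(s) <=> Pb^2+(aq) + 2 OH^-(aq)
Ksp = [Pb^2+][OH^-]^2
Precipitation begins when Q = Ksp. With [Pb^2+] = 0.0056 M:
1.9 × 10^-15 = (0.0056) × [OH^-]^2
[OH^-] = (1.9 × 10^-15 / 5.6 x 10^-3)^(1/2) = 5.8 × 10^-7 M

5.8 x 10^-7 M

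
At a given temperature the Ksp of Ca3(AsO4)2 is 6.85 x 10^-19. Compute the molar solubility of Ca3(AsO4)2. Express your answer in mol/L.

9.13 x 10^-5 M

Ca3(AsO4)2(s) ⇌ 3 Ca^2+ + 2 AsO4^3-
Ksp = [Ca^2+]^3[AsO4^3-]^2
With molar solubility s: [Ca^2+] = 3s, [AsO4^3-] = 2s.
Substituting: Ksp = (3s)^3(2s)^2 = 108s^5
s^5 = 6.85 x 10^-19 / 108, so s = 9.13 × 10^-5 M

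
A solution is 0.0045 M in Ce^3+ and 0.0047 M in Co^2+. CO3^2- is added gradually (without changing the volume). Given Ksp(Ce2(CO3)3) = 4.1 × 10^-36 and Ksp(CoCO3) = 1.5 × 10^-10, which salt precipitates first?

Ce2(CO3)3

Each salt begins to precipitate when Q = Ksp, i.e. when [CO3^2-] reaches its threshold.
For Ce2(CO3)3: 4.1 × 10^-36 = (0.0045)^2 × [CO3^2-]^3  ⇒  [CO3^2-] = 5.9 × 10^-11 M.
For CoCO3: 1.5 × 10^-10 = 0.0047 × [CO3^2-]  ⇒  [CO3^2-] = 3.2 × 10^-8 M.
The salt with the lower threshold [CO3^2-] precipitates first: Ce2(CO3)3.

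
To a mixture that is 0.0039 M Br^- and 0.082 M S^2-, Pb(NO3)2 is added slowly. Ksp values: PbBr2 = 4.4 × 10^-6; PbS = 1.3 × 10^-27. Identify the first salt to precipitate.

Precipitation of each salt starts when its ion product equals its Ksp.
For PbBr2: 4.4 × 10^-6 = (0.0039)^2 × [Pb^2+]  ⇒  [Pb^2+] = 2.9 x 10^-1 M.
For PbS: 1.3 × 10^-27 = 0.082 × [Pb^2+]  ⇒  [Pb^2+] = 1.6 x 10^-26 M.
The salt with the lower threshold [Pb^2+] precipitates first: PbS.

PbS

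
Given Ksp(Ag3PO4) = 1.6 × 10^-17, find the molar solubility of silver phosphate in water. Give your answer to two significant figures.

s ≈ 2.8e-5 M

Ag3PO4(s) ⇌ 3 Ag^+(aq) + PO4^3-(aq)
Ksp = [Ag^+]^3[PO4^3-]
If s mol/L of Ag3PO4 dissolves, [Ag^+] = 3s and [PO4^3-] = s.
Substituting: Ksp = (3s)^3s = 27s^4
s = (1.6 × 10^-17 / 27)^(1/4) = 2.8 x 10^-5 M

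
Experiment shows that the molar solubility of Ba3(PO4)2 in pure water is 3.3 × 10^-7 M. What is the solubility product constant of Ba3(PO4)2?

Ksp ≈ 4.2 x 10^-31

Ba3(PO4)2(s) ⇌ 3 Ba^2+ + 2 PO4^3-
With molar solubility s: [Ba^2+] = 3s, [PO4^3-] = 2s.
Ksp = [Ba^2+]^3[PO4^3-]^2
Ksp = (3s)^3(2s)^2 = 108s^5
With s = 3.3 × 10^-7: Ksp = 4.2 x 10^-31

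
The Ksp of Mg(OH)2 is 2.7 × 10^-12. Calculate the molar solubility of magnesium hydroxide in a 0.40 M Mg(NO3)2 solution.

1.3 × 10^-6 M

Mg(OH)2(s) ⇌ Mg^2+(aq) + 2 OH^-(aq)
Ksp = [Mg^2+][OH^-]^2
If s mol/L dissolves here, [Mg^2+] = 0.40 + s ≈ 0.40, [OH^-] = 2s (since Mg^2+ from Mg(NO3)2 dominates).
Ksp ≈ 0.40 × (2s)^2
s = 1.3 x 10^-6 M
Check: s = 1.3 × 10^-6 ≪ 0.40, so the approximation is valid.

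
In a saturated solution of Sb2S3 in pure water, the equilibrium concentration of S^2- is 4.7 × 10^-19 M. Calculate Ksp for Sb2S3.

Ksp = 1.0 x 10^-92

Sb2S3(s) ⇌ 2 Sb^3+(aq) + 3 S^2-(aq)
Stoichiometry gives [Sb^3+] = (2/3)[S^2-] = 3.13 x 10^-19 M.
Ksp = [Sb^3+]^2[S^2-]^3
Ksp = (3.13 x 10^-19)^2 × (4.7 × 10^-19)^3 = 1.0 × 10^-92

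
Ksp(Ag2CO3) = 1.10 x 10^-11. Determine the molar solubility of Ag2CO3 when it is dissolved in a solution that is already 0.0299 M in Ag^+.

Ag2CO3(s) ⇌ 2 Ag^+(aq) + CO3^2-(aq)
Ksp = [Ag^+]^2[CO3^2-]
Let s = moles of Ag2CO3 that dissolve per litre. [Ag^+] = 0.0299 + 2s ≈ 0.0299, [CO3^2-] = s (since the Ag^+ already present dominates).
Ksp ≈ (0.0299)^2 × s
s = 1.23 x 10^-8 M
Check: 2s = 2.5 × 10^-8 ≪ 0.0299, so the approximation is valid.

s ≈ 1.23e-8 M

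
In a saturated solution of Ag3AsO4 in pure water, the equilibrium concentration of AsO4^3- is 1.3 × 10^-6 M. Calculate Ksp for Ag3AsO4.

Ag3AsO4(s) ⇌ 3 Ag^+ + AsO4^3-
Stoichiometry gives [Ag^+] = (3/1)[AsO4^3-] = 3.90 × 10^-6 M.
Ksp = [Ag^+]^3[AsO4^3-]
Ksp = (3.90 × 10^-6)^3 × 1.3 × 10^-6 = 7.7 x 10^-23

Ksp = 7.7 × 10^-23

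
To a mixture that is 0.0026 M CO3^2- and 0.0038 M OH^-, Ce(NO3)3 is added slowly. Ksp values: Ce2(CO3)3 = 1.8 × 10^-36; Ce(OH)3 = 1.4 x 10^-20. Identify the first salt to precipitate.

Ce2(CO3)3

Each salt begins to precipitate when Q = Ksp, i.e. when [Ce^3+] reaches its threshold.
For Ce2(CO3)3: 1.8 × 10^-36 = (0.0026)^3 × [Ce^3+]^2  ⇒  [Ce^3+] = 1.0 × 10^-14 M.
For Ce(OH)3: 1.4 x 10^-20 = (0.0038)^3 × [Ce^3+]  ⇒  [Ce^3+] = 2.6 x 10^-13 M.
The salt with the lower threshold [Ce^3+] precipitates first: Ce2(CO3)3.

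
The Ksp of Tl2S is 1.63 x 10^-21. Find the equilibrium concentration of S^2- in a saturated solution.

[S^2-] = 7.41 x 10^-8 M

Tl2S(s) ⇌ 2 Tl^+(aq) + S^2-(aq)
Ksp = [Tl^+]^2[S^2-]
With molar solubility s: [Tl^+] = 2s, [S^2-] = s.
Substituting: Ksp = (2s)^2s = 4s^3
s^3 = 1.63 x 10^-21 / 4, so s = 7.414 × 10^-8 M
[S^2-] = s = 7.41 × 10^-8 M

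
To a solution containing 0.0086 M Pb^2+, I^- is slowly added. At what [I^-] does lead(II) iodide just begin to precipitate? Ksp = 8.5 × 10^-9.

[I^-] ≈ 9.9 × 10^-4 M

PbI2(s) <=> Pb^2+ + 2 I^-
Ksp = [Pb^2+][I^-]^2
Precipitation begins when Q = Ksp. With [Pb^2+] = 0.0086 M:
8.5 × 10^-9 = (0.0086) × [I^-]^2
[I^-] = (8.5 × 10^-9 / 8.6 × 10^-3)^(1/2) = 9.9 x 10^-4 M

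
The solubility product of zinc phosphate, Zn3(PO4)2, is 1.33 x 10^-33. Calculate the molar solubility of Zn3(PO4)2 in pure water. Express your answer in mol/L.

1.04e-7 M

Zn3(PO4)2(s) <=> 3 Zn^2+(aq) + 2 PO4^3-(aq)
Ksp = [Zn^2+]^3[PO4^3-]^2
If s mol/L of Zn3(PO4)2 dissolves, [Zn^2+] = 3s and [PO4^3-] = 2s.
Substituting: Ksp = (3s)^3(2s)^2 = 108s^5
Solving, s = (1.33 x 10^-33/108)^(1/5) = 1.04 × 10^-7 M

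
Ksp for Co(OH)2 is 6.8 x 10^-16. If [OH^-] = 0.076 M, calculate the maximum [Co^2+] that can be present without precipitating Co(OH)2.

Co(OH)2(s) ⇌ Co^2+(aq) + 2 OH^-(aq)
Ksp = [Co^2+][OH^-]^2
Precipitation begins when Q = Ksp. With [OH^-] = 0.076 M:
6.8 x 10^-16 = (0.076)^2 × [Co^2+]
[Co^2+] = (6.8 x 10^-16 / 5.78 × 10^-3) = 1.2 × 10^-13 M

[Co^2+] = 1.2 × 10^-13 M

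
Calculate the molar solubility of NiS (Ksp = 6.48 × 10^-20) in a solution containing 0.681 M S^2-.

s = 9.52 × 10^-20 M

NiS(s) <=> Ni^2+ + S^2-
Ksp = [Ni^2+][S^2-]
If s mol/L dissolves here, [Ni^2+] = s, [S^2-] = 0.681 + s ≈ 0.681 (Ksp is small, so little additional dissolves).
Ksp ≈ s × 0.681
s = 9.52 × 10^-20 M
Check: s = 9.5 x 10^-20 ≪ 0.681, so the approximation is valid.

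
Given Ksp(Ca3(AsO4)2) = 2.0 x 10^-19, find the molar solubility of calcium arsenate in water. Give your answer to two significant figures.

7.1e-5 M

Ca3(AsO4)2(s) <=> 3 Ca^2+ + 2 AsO4^3-
Ksp = [Ca^2+]^3[AsO4^3-]^2
With molar solubility s: [Ca^2+] = 3s, [AsO4^3-] = 2s.
Ksp = (3s)^3(2s)^2 = 108s^5
s^5 = 2.0 x 10^-19 / 108, so s = 7.1 × 10^-5 M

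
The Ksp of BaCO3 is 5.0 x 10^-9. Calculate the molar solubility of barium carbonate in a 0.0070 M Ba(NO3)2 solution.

s = 7.1 × 10^-7 M

BaCO3(s) ⇌ Ba^2+(aq) + CO3^2-(aq)
Ksp = [Ba^2+][CO3^2-]
Let s be the molar solubility in this solution. [Ba^2+] = 0.0070 + s ≈ 0.0070, [CO3^2-] = s (common-ion effect: Ba^2+ is already 0.0070 M).
Ksp ≈ 0.0070 × s
s = 7.1 × 10^-7 M
Check: s = 7.1 × 10^-7 ≪ 0.0070, so the approximation is valid.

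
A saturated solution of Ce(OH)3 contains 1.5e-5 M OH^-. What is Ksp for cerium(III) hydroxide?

Ce(OH)3(s) ⇌ Ce^3+(aq) + 3 OH^-(aq)
Stoichiometry gives [Ce^3+] = (1/3)[OH^-] = 5.00 × 10^-6 M.
Ksp = [Ce^3+][OH^-]^3
Ksp = 5.00 × 10^-6 × (1.5 × 10^-5)^3 = 1.7 x 10^-20

Ksp = 1.7 x 10^-20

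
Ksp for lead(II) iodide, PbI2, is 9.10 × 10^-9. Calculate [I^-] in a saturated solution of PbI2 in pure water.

2.63 × 10^-3 M

PbI2(s) ⇌ Pb^2+ + 2 I^-
Ksp = [Pb^2+][I^-]^2
With molar solubility s: [Pb^2+] = s, [I^-] = 2s.
So Ksp = s × (2s)^2 = 4s^3
s = (9.10 × 10^-9 / 4)^(1/3) = 1.315 x 10^-3 M
[I^-] = 2s = 2.63 × 10^-3 M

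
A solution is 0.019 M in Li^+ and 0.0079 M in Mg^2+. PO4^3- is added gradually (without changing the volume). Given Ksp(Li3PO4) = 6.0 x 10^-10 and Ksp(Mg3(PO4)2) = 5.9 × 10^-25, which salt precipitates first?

Each salt begins to precipitate when Q = Ksp, i.e. when [PO4^3-] reaches its threshold.
For Li3PO4: 6.0 x 10^-10 = (0.019)^3 × [PO4^3-]  ⇒  [PO4^3-] = 8.7 × 10^-5 M.
For Mg3(PO4)2: 5.9 × 10^-25 = (0.0079)^3 × [PO4^3-]^2  ⇒  [PO4^3-] = 1.1 × 10^-9 M.
The salt with the lower threshold [PO4^3-] precipitates first: Mg3(PO4)2.

Mg3(PO4)2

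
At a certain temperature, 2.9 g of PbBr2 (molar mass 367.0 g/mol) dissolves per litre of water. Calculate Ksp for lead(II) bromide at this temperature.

Ksp ≈ 2.0e-6

Molar solubility s = (2.9 g/L) / (367.0 g/mol) = 7.90 × 10^-3 M.
PbBr2(s) ⇌ Pb^2+(aq) + 2 Br^-(aq)
Let s = molar solubility. Then [Pb^2+] = s and [Br^-] = 2s.
Ksp = [Pb^2+][Br^-]^2
Substituting: Ksp = s(2s)^2 = 4s^3
With s = 7.90 × 10^-3: Ksp = 2.0 × 10^-6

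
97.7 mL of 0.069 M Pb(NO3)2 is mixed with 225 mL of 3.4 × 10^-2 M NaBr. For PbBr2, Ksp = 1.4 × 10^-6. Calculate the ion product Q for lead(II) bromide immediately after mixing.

1.2 × 10^-5

Total volume = 97.7 + 225 = 322.7 mL.
[Pb^2+] = 6.9 x 10^-2 × (97.7/322.7) = 2.09 × 10^-2 M
[Br^-] = 3.4 × 10^-2 × (225/322.7) = 2.37 × 10^-2 M
PbBr2(s) <=> Pb^2+ + 2 Br^-, so Q = [Pb^2+][Br^-]^2
Q = (2.09 x 10^-2)(2.37 × 10^-2)^2 = 1.2 × 10^-5
Q > Ksp, so PbBr2 will precipitate.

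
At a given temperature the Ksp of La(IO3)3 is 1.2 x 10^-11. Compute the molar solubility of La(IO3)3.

s = 8.2e-4 M

La(IO3)3(s) ⇌ La^3+ + 3 IO3^-
Ksp = [La^3+][IO3^-]^3
Let s = molar solubility. Then [La^3+] = s and [IO3^-] = 3s.
Ksp = s(3s)^3 = 27s^4
s = (1.2 x 10^-11 / 27)^(1/4) = 8.2 x 10^-4 M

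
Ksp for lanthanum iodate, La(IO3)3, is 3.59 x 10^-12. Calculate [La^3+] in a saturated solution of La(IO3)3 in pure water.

La(IO3)3(s) ⇌ La^3+(aq) + 3 IO3^-(aq)
Ksp = [La^3+][IO3^-]^3
Let s = molar solubility. Then [La^3+] = s and [IO3^-] = 3s.
So Ksp = s × (3s)^3 = 27s^4
Solving, s = (3.59 x 10^-12/27)^(1/4) = 6.039 x 10^-4 M
[La^3+] = s = 6.04 × 10^-4 M

6.04e-4 M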